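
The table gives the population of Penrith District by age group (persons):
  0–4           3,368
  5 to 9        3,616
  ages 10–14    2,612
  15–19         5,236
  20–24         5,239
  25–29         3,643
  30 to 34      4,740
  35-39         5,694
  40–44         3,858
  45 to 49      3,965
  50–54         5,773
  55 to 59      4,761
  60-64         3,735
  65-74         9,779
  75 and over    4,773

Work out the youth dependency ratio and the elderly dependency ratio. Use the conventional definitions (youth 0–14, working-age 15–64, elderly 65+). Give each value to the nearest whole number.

Youth dependency ratio: 21
Old-age dependency ratio: 31

0–14: 3,368 + 3,616 + 2,612 = 9,596
15–64: 5,236 + 5,239 + 3,643 + 4,740 + 5,694 + 3,858 + 3,965 + 5,773 + 4,761 + 3,735 = 46,644
65+: 9,779 + 4,773 = 14,552
Youth dependency ratio = 9,596 / 46,644 × 100 = 21
Old-age dependency ratio = 14,552 / 46,644 × 100 = 31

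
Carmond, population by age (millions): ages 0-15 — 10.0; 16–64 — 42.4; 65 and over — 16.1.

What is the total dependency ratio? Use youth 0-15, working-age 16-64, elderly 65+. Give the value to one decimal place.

Total dependency ratio: 61.6

Total dependency ratio = (10.0 + 16.1) / 42.4 × 100 = 26.1 / 42.4 × 100 = 61.6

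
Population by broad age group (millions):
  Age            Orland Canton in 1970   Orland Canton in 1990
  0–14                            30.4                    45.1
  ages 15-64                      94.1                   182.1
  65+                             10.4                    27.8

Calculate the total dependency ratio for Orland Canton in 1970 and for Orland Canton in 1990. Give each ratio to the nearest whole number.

Orland Canton in 1970: (30.4 + 10.4) / 94.1 × 100 = 40.8 / 94.1 × 100 = 43
Orland Canton in 1990: (45.1 + 27.8) / 182.1 × 100 = 72.9 / 182.1 × 100 = 40

Orland Canton in 1970: 43
Orland Canton in 1990: 40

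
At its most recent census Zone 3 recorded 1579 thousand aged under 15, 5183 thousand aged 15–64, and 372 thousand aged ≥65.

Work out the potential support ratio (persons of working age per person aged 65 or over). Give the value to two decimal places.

Potential support ratio = 5183 / 372 = 13.93

Potential support ratio: 13.93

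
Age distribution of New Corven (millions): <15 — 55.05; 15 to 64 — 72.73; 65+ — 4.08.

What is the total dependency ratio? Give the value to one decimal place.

Total dependency ratio: 81.3

Total dependency ratio = (55.05 + 4.08) / 72.73 × 100 = 59.13 / 72.73 × 100 = 81.3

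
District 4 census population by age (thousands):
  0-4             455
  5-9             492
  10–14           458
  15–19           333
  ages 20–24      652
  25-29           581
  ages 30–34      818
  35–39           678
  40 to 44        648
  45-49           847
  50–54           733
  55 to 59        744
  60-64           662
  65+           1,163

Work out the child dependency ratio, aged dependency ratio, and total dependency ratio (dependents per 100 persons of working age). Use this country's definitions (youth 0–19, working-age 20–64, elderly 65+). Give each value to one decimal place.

Youth dependency ratio: 27.3
Old-age dependency ratio: 18.3
Total dependency ratio: 45.6

0–19: 455 + 492 + 458 + 333 = 1,738
20–64: 652 + 581 + 818 + 678 + 648 + 847 + 733 + 744 + 662 = 6,363
65+: 1,163
Youth dependency ratio = 1,738 / 6,363 × 100 = 27.3
Old-age dependency ratio = 1,163 / 6,363 × 100 = 18.3
Total dependency ratio = (1,738 + 1,163) / 6,363 × 100 = 2,901 / 6,363 × 100 = 45.6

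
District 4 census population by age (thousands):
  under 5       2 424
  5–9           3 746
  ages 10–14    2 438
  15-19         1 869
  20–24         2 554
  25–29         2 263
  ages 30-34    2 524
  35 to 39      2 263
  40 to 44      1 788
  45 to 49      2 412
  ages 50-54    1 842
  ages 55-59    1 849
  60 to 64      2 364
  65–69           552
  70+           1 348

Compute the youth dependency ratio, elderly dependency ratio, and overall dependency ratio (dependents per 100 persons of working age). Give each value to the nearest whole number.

0–14: 2 424 + 3 746 + 2 438 = 8 608
15–64: 1 869 + 2 554 + 2 263 + 2 524 + 2 263 + 1 788 + 2 412 + 1 842 + 1 849 + 2 364 = 21 728
65+: 552 + 1 348 = 1 900
Youth dependency ratio = 8 608 / 21 728 × 100 = 40
Old-age dependency ratio = 1 900 / 21 728 × 100 = 9
Total dependency ratio = (8 608 + 1 900) / 21 728 × 100 = 10 508 / 21 728 × 100 = 48

Youth dependency ratio: 40
Old-age dependency ratio: 9
Total dependency ratio: 48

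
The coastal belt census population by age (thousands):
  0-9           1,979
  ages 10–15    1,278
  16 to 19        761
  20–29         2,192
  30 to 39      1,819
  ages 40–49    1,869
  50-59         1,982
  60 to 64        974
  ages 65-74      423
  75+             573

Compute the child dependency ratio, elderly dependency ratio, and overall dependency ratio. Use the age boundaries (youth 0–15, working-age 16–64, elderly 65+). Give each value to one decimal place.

0–15: 1,979 + 1,278 = 3,257
16–64: 761 + 2,192 + 1,819 + 1,869 + 1,982 + 974 = 9,597
65+: 423 + 573 = 996
Youth dependency ratio = 3,257 / 9,597 × 100 = 33.9
Old-age dependency ratio = 996 / 9,597 × 100 = 10.4
Total dependency ratio = (3,257 + 996) / 9,597 × 100 = 4,253 / 9,597 × 100 = 44.3

Youth dependency ratio: 33.9
Old-age dependency ratio: 10.4
Total dependency ratio: 44.3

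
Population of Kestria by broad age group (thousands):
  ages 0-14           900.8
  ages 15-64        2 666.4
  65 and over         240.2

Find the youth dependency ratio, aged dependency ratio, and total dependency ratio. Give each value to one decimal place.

Youth dependency ratio = 900.8 / 2 666.4 × 100 = 33.8
Old-age dependency ratio = 240.2 / 2 666.4 × 100 = 9.0
Total dependency ratio = (900.8 + 240.2) / 2 666.4 × 100 = 1 141.0 / 2 666.4 × 100 = 42.8

Youth dependency ratio: 33.8
Old-age dependency ratio: 9.0
Total dependency ratio: 42.8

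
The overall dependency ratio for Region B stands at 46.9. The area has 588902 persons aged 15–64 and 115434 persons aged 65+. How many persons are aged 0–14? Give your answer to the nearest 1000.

Aged 0–14: 161000

Total dependency ratio = (youth + elderly) / working-age × 100
46.9 = (Y + 115434) / 588902 × 100
⇒ 161000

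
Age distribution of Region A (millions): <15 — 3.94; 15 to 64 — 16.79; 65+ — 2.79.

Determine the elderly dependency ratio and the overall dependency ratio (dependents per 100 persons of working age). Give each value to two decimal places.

Old-age dependency ratio = 2.79 / 16.79 × 100 = 16.62
Total dependency ratio = (3.94 + 2.79) / 16.79 × 100 = 6.73 / 16.79 × 100 = 40.08

Old-age dependency ratio: 16.62
Total dependency ratio: 40.08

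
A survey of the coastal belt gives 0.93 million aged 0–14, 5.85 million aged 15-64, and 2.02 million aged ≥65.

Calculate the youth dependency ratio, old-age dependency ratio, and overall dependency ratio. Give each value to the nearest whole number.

Youth dependency ratio = 0.93 / 5.85 × 100 = 16
Old-age dependency ratio = 2.02 / 5.85 × 100 = 35
Total dependency ratio = (0.93 + 2.02) / 5.85 × 100 = 2.95 / 5.85 × 100 = 50

Youth dependency ratio: 16
Old-age dependency ratio: 35
Total dependency ratio: 50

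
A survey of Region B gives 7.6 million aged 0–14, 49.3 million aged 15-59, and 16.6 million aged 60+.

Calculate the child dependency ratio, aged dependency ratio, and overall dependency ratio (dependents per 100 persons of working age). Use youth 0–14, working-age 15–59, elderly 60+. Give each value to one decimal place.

Youth dependency ratio: 15.4
Old-age dependency ratio: 33.7
Total dependency ratio: 49.1

Youth dependency ratio = 7.6 / 49.3 × 100 = 15.4
Old-age dependency ratio = 16.6 / 49.3 × 100 = 33.7
Total dependency ratio = (7.6 + 16.6) / 49.3 × 100 = 24.2 / 49.3 × 100 = 49.1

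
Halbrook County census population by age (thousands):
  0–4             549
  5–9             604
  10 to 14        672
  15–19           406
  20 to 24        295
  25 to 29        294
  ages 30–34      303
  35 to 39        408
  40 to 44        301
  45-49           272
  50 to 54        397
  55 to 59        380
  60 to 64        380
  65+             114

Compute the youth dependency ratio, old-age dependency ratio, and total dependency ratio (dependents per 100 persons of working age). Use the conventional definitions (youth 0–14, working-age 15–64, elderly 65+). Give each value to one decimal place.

Youth dependency ratio: 53.1
Old-age dependency ratio: 3.3
Total dependency ratio: 56.4

0–14: 549 + 604 + 672 = 1825
15–64: 406 + 295 + 294 + 303 + 408 + 301 + 272 + 397 + 380 + 380 = 3436
65+: 114
Youth dependency ratio = 1825 / 3436 × 100 = 53.1
Old-age dependency ratio = 114 / 3436 × 100 = 3.3
Total dependency ratio = (1825 + 114) / 3436 × 100 = 1939 / 3436 × 100 = 56.4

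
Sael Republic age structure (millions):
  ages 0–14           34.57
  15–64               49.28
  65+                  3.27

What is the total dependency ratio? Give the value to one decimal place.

Total dependency ratio: 76.8

Total dependency ratio = (34.57 + 3.27) / 49.28 × 100 = 37.84 / 49.28 × 100 = 76.8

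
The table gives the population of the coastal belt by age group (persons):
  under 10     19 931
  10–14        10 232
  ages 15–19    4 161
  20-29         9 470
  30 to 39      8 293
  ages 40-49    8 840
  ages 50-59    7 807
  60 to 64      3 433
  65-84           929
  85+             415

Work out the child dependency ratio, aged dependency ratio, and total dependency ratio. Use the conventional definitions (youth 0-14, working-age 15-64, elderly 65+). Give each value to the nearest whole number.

0–14: 19 931 + 10 232 = 30 163
15–64: 4 161 + 9 470 + 8 293 + 8 840 + 7 807 + 3 433 = 42 004
65+: 929 + 415 = 1 344
Youth dependency ratio = 30 163 / 42 004 × 100 = 72
Old-age dependency ratio = 1 344 / 42 004 × 100 = 3
Total dependency ratio = (30 163 + 1 344) / 42 004 × 100 = 31 507 / 42 004 × 100 = 75

Youth dependency ratio: 72
Old-age dependency ratio: 3
Total dependency ratio: 75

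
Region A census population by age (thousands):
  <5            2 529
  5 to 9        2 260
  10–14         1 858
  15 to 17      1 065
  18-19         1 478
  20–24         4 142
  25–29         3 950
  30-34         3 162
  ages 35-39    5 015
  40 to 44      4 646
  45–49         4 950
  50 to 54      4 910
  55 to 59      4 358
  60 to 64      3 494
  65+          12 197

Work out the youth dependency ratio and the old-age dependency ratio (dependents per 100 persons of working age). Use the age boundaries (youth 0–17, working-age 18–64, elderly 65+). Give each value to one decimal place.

0–17: 2 529 + 2 260 + 1 858 + 1 065 = 7 712
18–64: 1 478 + 4 142 + 3 950 + 3 162 + 5 015 + 4 646 + 4 950 + 4 910 + 4 358 + 3 494 = 40 105
65+: 12 197
Youth dependency ratio = 7 712 / 40 105 × 100 = 19.2
Old-age dependency ratio = 12 197 / 40 105 × 100 = 30.4

Youth dependency ratio: 19.2
Old-age dependency ratio: 30.4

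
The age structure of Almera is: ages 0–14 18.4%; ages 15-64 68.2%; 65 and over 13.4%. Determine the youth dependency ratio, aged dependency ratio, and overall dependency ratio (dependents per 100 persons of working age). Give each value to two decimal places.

Youth dependency ratio: 26.98
Old-age dependency ratio: 19.65
Total dependency ratio: 46.63

Youth dependency ratio = 18.4 / 68.2 × 100 = 26.98
Old-age dependency ratio = 13.4 / 68.2 × 100 = 19.65
Total dependency ratio = (18.4 + 13.4) / 68.2 × 100 = 31.8 / 68.2 × 100 = 46.63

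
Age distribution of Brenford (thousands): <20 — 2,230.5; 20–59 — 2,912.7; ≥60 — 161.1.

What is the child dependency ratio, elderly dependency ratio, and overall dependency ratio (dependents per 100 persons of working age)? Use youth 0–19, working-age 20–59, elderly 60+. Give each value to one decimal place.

Youth dependency ratio: 76.6
Old-age dependency ratio: 5.5
Total dependency ratio: 82.1

Youth dependency ratio = 2,230.5 / 2,912.7 × 100 = 76.6
Old-age dependency ratio = 161.1 / 2,912.7 × 100 = 5.5
Total dependency ratio = (2,230.5 + 161.1) / 2,912.7 × 100 = 2,391.6 / 2,912.7 × 100 = 82.1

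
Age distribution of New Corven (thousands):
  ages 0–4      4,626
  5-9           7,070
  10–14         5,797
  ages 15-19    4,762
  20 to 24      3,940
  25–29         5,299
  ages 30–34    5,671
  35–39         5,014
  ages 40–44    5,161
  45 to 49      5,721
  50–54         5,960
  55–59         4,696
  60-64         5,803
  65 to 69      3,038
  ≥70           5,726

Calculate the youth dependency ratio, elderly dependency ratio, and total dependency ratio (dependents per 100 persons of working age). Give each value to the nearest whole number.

Youth dependency ratio: 34
Old-age dependency ratio: 17
Total dependency ratio: 50

0–14: 4,626 + 7,070 + 5,797 = 17,493
15–64: 4,762 + 3,940 + 5,299 + 5,671 + 5,014 + 5,161 + 5,721 + 5,960 + 4,696 + 5,803 = 52,027
65+: 3,038 + 5,726 = 8,764
Youth dependency ratio = 17,493 / 52,027 × 100 = 34
Old-age dependency ratio = 8,764 / 52,027 × 100 = 17
Total dependency ratio = (17,493 + 8,764) / 52,027 × 100 = 26,257 / 52,027 × 100 = 50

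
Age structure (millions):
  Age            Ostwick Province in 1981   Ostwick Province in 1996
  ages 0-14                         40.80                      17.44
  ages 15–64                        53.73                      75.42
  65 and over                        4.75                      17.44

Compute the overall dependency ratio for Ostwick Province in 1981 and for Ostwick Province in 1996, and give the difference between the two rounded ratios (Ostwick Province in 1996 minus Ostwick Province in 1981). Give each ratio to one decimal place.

Ostwick Province in 1981: (40.80 + 4.75) / 53.73 × 100 = 45.55 / 53.73 × 100 = 84.8
Ostwick Province in 1996: (17.44 + 17.44) / 75.42 × 100 = 34.88 / 75.42 × 100 = 46.2

Ostwick Province in 1981: 84.8
Ostwick Province in 1996: 46.2
Difference: -38.6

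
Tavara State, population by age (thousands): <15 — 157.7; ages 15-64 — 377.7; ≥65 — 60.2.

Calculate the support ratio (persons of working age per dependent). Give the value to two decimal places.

Support ratio = 377.7 / (157.7 + 60.2) = 377.7 / 217.9 = 1.73

Support ratio: 1.73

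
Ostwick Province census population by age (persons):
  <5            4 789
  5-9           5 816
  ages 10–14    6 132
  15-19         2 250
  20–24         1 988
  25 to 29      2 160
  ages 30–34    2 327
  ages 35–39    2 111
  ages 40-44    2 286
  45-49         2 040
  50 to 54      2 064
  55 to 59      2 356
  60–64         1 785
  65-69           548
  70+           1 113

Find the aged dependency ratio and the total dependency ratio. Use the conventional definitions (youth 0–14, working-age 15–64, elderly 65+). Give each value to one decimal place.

0–14: 4 789 + 5 816 + 6 132 = 16 737
15–64: 2 250 + 1 988 + 2 160 + 2 327 + 2 111 + 2 286 + 2 040 + 2 064 + 2 356 + 1 785 = 21 367
65+: 548 + 1 113 = 1 661
Old-age dependency ratio = 1 661 / 21 367 × 100 = 7.8
Total dependency ratio = (16 737 + 1 661) / 21 367 × 100 = 18 398 / 21 367 × 100 = 86.1

Old-age dependency ratio: 7.8
Total dependency ratio: 86.1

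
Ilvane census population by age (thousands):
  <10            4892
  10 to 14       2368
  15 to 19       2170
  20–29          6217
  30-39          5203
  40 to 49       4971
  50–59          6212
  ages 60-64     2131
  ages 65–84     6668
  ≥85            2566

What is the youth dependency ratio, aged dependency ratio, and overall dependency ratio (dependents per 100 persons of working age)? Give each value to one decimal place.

Youth dependency ratio: 27.0
Old-age dependency ratio: 34.3
Total dependency ratio: 61.3

0–14: 4892 + 2368 = 7260
15–64: 2170 + 6217 + 5203 + 4971 + 6212 + 2131 = 26904
65+: 6668 + 2566 = 9234
Youth dependency ratio = 7260 / 26904 × 100 = 27.0
Old-age dependency ratio = 9234 / 26904 × 100 = 34.3
Total dependency ratio = (7260 + 9234) / 26904 × 100 = 16494 / 26904 × 100 = 61.3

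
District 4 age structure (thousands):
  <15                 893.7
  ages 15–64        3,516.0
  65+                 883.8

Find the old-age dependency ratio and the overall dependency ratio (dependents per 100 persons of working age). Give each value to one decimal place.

Old-age dependency ratio: 25.1
Total dependency ratio: 50.6

Old-age dependency ratio = 883.8 / 3,516.0 × 100 = 25.1
Total dependency ratio = (893.7 + 883.8) / 3,516.0 × 100 = 1,777.5 / 3,516.0 × 100 = 50.6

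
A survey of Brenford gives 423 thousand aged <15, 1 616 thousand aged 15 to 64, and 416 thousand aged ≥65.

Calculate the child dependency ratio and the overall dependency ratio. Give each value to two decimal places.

Youth dependency ratio = 423 / 1 616 × 100 = 26.18
Total dependency ratio = (423 + 416) / 1 616 × 100 = 839 / 1 616 × 100 = 51.92

Youth dependency ratio: 26.18
Total dependency ratio: 51.92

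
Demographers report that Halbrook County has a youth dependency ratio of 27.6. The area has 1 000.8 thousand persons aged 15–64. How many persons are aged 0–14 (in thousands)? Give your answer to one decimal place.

Aged 0–14: 276.2

Youth dependency ratio = youth / working-age × 100
27.6 = Y / 1 000.8 × 100
⇒ 276.2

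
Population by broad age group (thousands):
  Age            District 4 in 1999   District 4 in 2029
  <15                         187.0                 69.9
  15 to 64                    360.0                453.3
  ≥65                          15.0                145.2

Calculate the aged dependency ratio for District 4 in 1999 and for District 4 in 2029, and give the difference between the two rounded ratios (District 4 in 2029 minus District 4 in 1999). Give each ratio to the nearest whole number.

District 4 in 1999: 15.0 / 360.0 × 100 = 4
District 4 in 2029: 145.2 / 453.3 × 100 = 32

District 4 in 1999: 4
District 4 in 2029: 32
Difference: +28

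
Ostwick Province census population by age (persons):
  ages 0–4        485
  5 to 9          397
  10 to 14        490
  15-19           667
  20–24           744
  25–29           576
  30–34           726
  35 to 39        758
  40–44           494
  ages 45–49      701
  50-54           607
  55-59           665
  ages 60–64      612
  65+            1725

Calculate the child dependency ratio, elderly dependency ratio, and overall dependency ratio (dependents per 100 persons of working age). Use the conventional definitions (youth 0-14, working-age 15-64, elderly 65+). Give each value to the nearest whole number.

0–14: 485 + 397 + 490 = 1372
15–64: 667 + 744 + 576 + 726 + 758 + 494 + 701 + 607 + 665 + 612 = 6550
65+: 1725
Youth dependency ratio = 1372 / 6550 × 100 = 21
Old-age dependency ratio = 1725 / 6550 × 100 = 26
Total dependency ratio = (1372 + 1725) / 6550 × 100 = 3097 / 6550 × 100 = 47

Youth dependency ratio: 21
Old-age dependency ratio: 26
Total dependency ratio: 47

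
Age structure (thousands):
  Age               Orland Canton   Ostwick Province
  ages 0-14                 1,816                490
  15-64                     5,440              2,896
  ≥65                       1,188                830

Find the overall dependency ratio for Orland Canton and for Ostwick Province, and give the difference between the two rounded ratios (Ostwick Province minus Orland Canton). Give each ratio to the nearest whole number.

Orland Canton: 55
Ostwick Province: 46
Difference: -9

Orland Canton: (1,816 + 1,188) / 5,440 × 100 = 3,004 / 5,440 × 100 = 55
Ostwick Province: (490 + 830) / 2,896 × 100 = 1,320 / 2,896 × 100 = 46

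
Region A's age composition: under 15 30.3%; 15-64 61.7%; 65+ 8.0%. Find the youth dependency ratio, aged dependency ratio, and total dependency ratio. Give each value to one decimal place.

Youth dependency ratio = 30.3 / 61.7 × 100 = 49.1
Old-age dependency ratio = 8.0 / 61.7 × 100 = 13.0
Total dependency ratio = (30.3 + 8.0) / 61.7 × 100 = 38.3 / 61.7 × 100 = 62.1

Youth dependency ratio: 49.1
Old-age dependency ratio: 13.0
Total dependency ratio: 62.1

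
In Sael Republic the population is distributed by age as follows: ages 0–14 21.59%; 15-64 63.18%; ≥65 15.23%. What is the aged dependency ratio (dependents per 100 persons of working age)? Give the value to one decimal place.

Old-age dependency ratio = 15.23 / 63.18 × 100 = 24.1

Old-age dependency ratio: 24.1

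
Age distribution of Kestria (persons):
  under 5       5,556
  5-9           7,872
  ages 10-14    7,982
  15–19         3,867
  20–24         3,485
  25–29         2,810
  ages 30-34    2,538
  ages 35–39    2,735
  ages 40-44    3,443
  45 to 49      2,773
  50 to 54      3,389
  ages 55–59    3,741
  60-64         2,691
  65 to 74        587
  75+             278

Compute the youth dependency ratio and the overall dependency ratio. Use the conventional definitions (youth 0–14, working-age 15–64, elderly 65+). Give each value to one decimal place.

Youth dependency ratio: 68.0
Total dependency ratio: 70.8

0–14: 5,556 + 7,872 + 7,982 = 21,410
15–64: 3,867 + 3,485 + 2,810 + 2,538 + 2,735 + 3,443 + 2,773 + 3,389 + 3,741 + 2,691 = 31,472
65+: 587 + 278 = 865
Youth dependency ratio = 21,410 / 31,472 × 100 = 68.0
Total dependency ratio = (21,410 + 865) / 31,472 × 100 = 22,275 / 31,472 × 100 = 70.8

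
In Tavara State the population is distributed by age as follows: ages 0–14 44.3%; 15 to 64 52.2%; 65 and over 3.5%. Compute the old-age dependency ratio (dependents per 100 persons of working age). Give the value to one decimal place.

Old-age dependency ratio: 6.7

Old-age dependency ratio = 3.5 / 52.2 × 100 = 6.7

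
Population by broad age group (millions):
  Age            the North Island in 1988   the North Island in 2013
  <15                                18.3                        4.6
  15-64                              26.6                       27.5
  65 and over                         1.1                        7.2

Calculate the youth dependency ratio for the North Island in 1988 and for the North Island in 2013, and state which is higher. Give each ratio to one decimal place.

the North Island in 1988: 18.3 / 26.6 × 100 = 68.8
the North Island in 2013: 4.6 / 27.5 × 100 = 16.7

the North Island in 1988: 68.8
the North Island in 2013: 16.7
Higher: the North Island in 1988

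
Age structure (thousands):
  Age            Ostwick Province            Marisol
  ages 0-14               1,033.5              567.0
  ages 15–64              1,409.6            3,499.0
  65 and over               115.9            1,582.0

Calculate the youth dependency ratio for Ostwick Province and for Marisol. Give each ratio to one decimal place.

Ostwick Province: 1,033.5 / 1,409.6 × 100 = 73.3
Marisol: 567.0 / 3,499.0 × 100 = 16.2

Ostwick Province: 73.3
Marisol: 16.2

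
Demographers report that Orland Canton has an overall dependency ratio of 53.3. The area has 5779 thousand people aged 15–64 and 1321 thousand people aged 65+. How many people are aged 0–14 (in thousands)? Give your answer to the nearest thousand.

Total dependency ratio = (youth + elderly) / working-age × 100
53.3 = (Y + 1321) / 5779 × 100
⇒ 1759

Aged 0–14: 1759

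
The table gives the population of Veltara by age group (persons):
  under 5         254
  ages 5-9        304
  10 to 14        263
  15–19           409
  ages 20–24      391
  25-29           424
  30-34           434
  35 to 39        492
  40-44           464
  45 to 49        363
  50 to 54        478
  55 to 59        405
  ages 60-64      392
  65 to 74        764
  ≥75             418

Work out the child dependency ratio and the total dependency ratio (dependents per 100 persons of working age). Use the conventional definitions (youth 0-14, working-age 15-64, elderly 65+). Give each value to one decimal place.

Youth dependency ratio: 19.3
Total dependency ratio: 47.1

0–14: 254 + 304 + 263 = 821
15–64: 409 + 391 + 424 + 434 + 492 + 464 + 363 + 478 + 405 + 392 = 4 252
65+: 764 + 418 = 1 182
Youth dependency ratio = 821 / 4 252 × 100 = 19.3
Total dependency ratio = (821 + 1 182) / 4 252 × 100 = 2 003 / 4 252 × 100 = 47.1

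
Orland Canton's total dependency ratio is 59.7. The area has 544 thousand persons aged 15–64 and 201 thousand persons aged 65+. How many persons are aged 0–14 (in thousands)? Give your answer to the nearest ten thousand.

Aged 0–14: 120

Total dependency ratio = (youth + elderly) / working-age × 100
59.7 = (Y + 201) / 544 × 100
⇒ 120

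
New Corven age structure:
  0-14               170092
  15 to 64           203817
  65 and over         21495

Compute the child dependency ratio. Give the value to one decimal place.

Youth dependency ratio: 83.5

Youth dependency ratio = 170092 / 203817 × 100 = 83.5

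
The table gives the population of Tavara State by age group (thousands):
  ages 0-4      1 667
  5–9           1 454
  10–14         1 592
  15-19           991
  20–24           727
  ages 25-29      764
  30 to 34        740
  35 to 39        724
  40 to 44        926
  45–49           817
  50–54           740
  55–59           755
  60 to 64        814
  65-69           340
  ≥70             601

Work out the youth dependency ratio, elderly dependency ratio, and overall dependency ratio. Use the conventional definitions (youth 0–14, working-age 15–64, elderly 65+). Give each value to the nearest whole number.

0–14: 1 667 + 1 454 + 1 592 = 4 713
15–64: 991 + 727 + 764 + 740 + 724 + 926 + 817 + 740 + 755 + 814 = 7 998
65+: 340 + 601 = 941
Youth dependency ratio = 4 713 / 7 998 × 100 = 59
Old-age dependency ratio = 941 / 7 998 × 100 = 12
Total dependency ratio = (4 713 + 941) / 7 998 × 100 = 5 654 / 7 998 × 100 = 71

Youth dependency ratio: 59
Old-age dependency ratio: 12
Total dependency ratio: 71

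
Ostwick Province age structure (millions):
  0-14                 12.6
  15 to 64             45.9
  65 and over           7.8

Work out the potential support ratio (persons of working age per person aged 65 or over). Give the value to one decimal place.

Potential support ratio: 5.9

Potential support ratio = 45.9 / 7.8 = 5.9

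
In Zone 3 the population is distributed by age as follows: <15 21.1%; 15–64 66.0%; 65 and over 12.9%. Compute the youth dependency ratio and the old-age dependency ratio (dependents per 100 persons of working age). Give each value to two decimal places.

Youth dependency ratio: 31.97
Old-age dependency ratio: 19.55

Youth dependency ratio = 21.1 / 66.0 × 100 = 31.97
Old-age dependency ratio = 12.9 / 66.0 × 100 = 19.55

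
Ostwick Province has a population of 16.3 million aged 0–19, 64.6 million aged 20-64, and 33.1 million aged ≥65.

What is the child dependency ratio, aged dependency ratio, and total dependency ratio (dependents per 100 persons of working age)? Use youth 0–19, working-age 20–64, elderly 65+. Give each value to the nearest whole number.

Youth dependency ratio: 25
Old-age dependency ratio: 51
Total dependency ratio: 76

Youth dependency ratio = 16.3 / 64.6 × 100 = 25
Old-age dependency ratio = 33.1 / 64.6 × 100 = 51
Total dependency ratio = (16.3 + 33.1) / 64.6 × 100 = 49.4 / 64.6 × 100 = 76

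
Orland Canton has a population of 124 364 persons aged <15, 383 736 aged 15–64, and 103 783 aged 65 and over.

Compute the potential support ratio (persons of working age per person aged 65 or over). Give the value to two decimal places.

Potential support ratio: 3.70

Potential support ratio = 383 736 / 103 783 = 3.70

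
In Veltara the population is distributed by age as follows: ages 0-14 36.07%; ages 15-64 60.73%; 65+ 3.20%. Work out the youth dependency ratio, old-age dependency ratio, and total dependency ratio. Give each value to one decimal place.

Youth dependency ratio = 36.07 / 60.73 × 100 = 59.4
Old-age dependency ratio = 3.20 / 60.73 × 100 = 5.3
Total dependency ratio = (36.07 + 3.20) / 60.73 × 100 = 39.27 / 60.73 × 100 = 64.7

Youth dependency ratio: 59.4
Old-age dependency ratio: 5.3
Total dependency ratio: 64.7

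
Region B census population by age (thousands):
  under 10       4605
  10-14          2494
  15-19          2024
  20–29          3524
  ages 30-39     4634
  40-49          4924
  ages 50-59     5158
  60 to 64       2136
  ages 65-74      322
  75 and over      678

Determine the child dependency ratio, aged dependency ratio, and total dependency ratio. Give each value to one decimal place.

0–14: 4605 + 2494 = 7099
15–64: 2024 + 3524 + 4634 + 4924 + 5158 + 2136 = 22400
65+: 322 + 678 = 1000
Youth dependency ratio = 7099 / 22400 × 100 = 31.7
Old-age dependency ratio = 1000 / 22400 × 100 = 4.5
Total dependency ratio = (7099 + 1000) / 22400 × 100 = 8099 / 22400 × 100 = 36.2

Youth dependency ratio: 31.7
Old-age dependency ratio: 4.5
Total dependency ratio: 36.2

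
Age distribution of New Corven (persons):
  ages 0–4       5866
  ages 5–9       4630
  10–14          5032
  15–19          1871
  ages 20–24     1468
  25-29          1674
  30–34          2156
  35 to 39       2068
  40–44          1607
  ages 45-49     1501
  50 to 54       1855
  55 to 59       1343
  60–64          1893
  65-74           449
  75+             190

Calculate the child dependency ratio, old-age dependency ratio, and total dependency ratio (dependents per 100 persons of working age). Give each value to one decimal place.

Youth dependency ratio: 89.1
Old-age dependency ratio: 3.7
Total dependency ratio: 92.7

0–14: 5866 + 4630 + 5032 = 15528
15–64: 1871 + 1468 + 1674 + 2156 + 2068 + 1607 + 1501 + 1855 + 1343 + 1893 = 17436
65+: 449 + 190 = 639
Youth dependency ratio = 15528 / 17436 × 100 = 89.1
Old-age dependency ratio = 639 / 17436 × 100 = 3.7
Total dependency ratio = (15528 + 639) / 17436 × 100 = 16167 / 17436 × 100 = 92.7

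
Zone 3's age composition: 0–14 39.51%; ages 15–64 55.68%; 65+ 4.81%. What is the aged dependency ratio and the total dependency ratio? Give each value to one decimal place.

Old-age dependency ratio: 8.6
Total dependency ratio: 79.6

Old-age dependency ratio = 4.81 / 55.68 × 100 = 8.6
Total dependency ratio = (39.51 + 4.81) / 55.68 × 100 = 44.32 / 55.68 × 100 = 79.6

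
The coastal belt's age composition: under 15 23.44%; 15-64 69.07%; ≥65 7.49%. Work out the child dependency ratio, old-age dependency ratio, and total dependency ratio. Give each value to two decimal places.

Youth dependency ratio: 33.94
Old-age dependency ratio: 10.84
Total dependency ratio: 44.78

Youth dependency ratio = 23.44 / 69.07 × 100 = 33.94
Old-age dependency ratio = 7.49 / 69.07 × 100 = 10.84
Total dependency ratio = (23.44 + 7.49) / 69.07 × 100 = 30.93 / 69.07 × 100 = 44.78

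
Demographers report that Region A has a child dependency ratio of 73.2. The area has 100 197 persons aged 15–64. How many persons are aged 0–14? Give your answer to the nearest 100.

Youth dependency ratio = youth / working-age × 100
73.2 = Y / 100 197 × 100
⇒ 73 300

Aged 0–14: 73 300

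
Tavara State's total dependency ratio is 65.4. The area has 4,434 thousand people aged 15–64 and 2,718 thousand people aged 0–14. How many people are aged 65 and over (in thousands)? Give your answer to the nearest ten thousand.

Total dependency ratio = (youth + elderly) / working-age × 100
65.4 = (2,718 + E) / 4,434 × 100
⇒ 180

Aged 65 and over: 180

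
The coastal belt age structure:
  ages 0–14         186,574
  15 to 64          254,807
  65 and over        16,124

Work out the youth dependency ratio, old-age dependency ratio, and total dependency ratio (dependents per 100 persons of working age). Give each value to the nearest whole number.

Youth dependency ratio: 73
Old-age dependency ratio: 6
Total dependency ratio: 80

Youth dependency ratio = 186,574 / 254,807 × 100 = 73
Old-age dependency ratio = 16,124 / 254,807 × 100 = 6
Total dependency ratio = (186,574 + 16,124) / 254,807 × 100 = 202,698 / 254,807 × 100 = 80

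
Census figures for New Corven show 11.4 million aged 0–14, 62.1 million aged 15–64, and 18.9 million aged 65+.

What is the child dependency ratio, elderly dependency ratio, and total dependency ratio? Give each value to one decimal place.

Youth dependency ratio = 11.4 / 62.1 × 100 = 18.4
Old-age dependency ratio = 18.9 / 62.1 × 100 = 30.4
Total dependency ratio = (11.4 + 18.9) / 62.1 × 100 = 30.3 / 62.1 × 100 = 48.8

Youth dependency ratio: 18.4
Old-age dependency ratio: 30.4
Total dependency ratio: 48.8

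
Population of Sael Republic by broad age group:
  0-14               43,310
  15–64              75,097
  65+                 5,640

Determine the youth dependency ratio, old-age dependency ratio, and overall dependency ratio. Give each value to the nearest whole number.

Youth dependency ratio: 58
Old-age dependency ratio: 8
Total dependency ratio: 65

Youth dependency ratio = 43,310 / 75,097 × 100 = 58
Old-age dependency ratio = 5,640 / 75,097 × 100 = 8
Total dependency ratio = (43,310 + 5,640) / 75,097 × 100 = 48,950 / 75,097 × 100 = 65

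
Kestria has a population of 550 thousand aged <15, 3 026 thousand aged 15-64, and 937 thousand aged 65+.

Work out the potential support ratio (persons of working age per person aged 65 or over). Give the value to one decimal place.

Potential support ratio = 3 026 / 937 = 3.2

Potential support ratio: 3.2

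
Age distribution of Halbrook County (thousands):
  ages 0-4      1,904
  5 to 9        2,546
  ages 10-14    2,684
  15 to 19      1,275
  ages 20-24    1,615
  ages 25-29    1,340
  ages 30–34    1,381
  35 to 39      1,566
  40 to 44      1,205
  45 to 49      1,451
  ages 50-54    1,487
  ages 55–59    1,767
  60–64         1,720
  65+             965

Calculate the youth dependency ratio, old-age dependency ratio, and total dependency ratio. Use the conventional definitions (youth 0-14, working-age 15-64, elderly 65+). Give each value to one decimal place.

0–14: 1,904 + 2,546 + 2,684 = 7,134
15–64: 1,275 + 1,615 + 1,340 + 1,381 + 1,566 + 1,205 + 1,451 + 1,487 + 1,767 + 1,720 = 14,807
65+: 965
Youth dependency ratio = 7,134 / 14,807 × 100 = 48.2
Old-age dependency ratio = 965 / 14,807 × 100 = 6.5
Total dependency ratio = (7,134 + 965) / 14,807 × 100 = 8,099 / 14,807 × 100 = 54.7

Youth dependency ratio: 48.2
Old-age dependency ratio: 6.5
Total dependency ratio: 54.7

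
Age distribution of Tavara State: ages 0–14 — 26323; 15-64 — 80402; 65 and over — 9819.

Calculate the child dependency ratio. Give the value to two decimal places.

Youth dependency ratio = 26323 / 80402 × 100 = 32.74

Youth dependency ratio: 32.74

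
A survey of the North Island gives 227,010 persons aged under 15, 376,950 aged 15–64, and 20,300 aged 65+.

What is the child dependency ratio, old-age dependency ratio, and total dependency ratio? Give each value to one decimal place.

Youth dependency ratio: 60.2
Old-age dependency ratio: 5.4
Total dependency ratio: 65.6

Youth dependency ratio = 227,010 / 376,950 × 100 = 60.2
Old-age dependency ratio = 20,300 / 376,950 × 100 = 5.4
Total dependency ratio = (227,010 + 20,300) / 376,950 × 100 = 247,310 / 376,950 × 100 = 65.6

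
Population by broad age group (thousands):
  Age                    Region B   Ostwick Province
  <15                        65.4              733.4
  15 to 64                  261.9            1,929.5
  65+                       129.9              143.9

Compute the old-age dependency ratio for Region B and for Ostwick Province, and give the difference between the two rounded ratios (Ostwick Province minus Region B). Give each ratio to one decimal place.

Region B: 129.9 / 261.9 × 100 = 49.6
Ostwick Province: 143.9 / 1,929.5 × 100 = 7.5

Region B: 49.6
Ostwick Province: 7.5
Difference: -42.1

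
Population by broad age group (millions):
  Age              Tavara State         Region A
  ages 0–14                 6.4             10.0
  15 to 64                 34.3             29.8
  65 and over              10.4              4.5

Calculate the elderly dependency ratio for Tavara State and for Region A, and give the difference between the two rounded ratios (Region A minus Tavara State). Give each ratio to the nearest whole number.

Tavara State: 10.4 / 34.3 × 100 = 30
Region A: 4.5 / 29.8 × 100 = 15

Tavara State: 30
Region A: 15
Difference: -15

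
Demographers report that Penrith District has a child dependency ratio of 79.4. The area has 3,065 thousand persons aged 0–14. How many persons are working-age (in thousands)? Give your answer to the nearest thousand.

Working-age: 3,860

Youth dependency ratio = youth / working-age × 100
79.4 = 3,065 / W × 100
⇒ 3,860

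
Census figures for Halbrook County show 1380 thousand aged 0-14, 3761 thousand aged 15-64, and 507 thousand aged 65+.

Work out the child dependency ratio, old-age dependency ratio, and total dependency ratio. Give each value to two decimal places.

Youth dependency ratio = 1380 / 3761 × 100 = 36.69
Old-age dependency ratio = 507 / 3761 × 100 = 13.48
Total dependency ratio = (1380 + 507) / 3761 × 100 = 1887 / 3761 × 100 = 50.17

Youth dependency ratio: 36.69
Old-age dependency ratio: 13.48
Total dependency ratio: 50.17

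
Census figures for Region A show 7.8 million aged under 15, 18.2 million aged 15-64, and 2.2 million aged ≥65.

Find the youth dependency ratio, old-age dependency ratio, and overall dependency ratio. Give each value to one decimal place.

Youth dependency ratio = 7.8 / 18.2 × 100 = 42.9
Old-age dependency ratio = 2.2 / 18.2 × 100 = 12.1
Total dependency ratio = (7.8 + 2.2) / 18.2 × 100 = 10.0 / 18.2 × 100 = 54.9

Youth dependency ratio: 42.9
Old-age dependency ratio: 12.1
Total dependency ratio: 54.9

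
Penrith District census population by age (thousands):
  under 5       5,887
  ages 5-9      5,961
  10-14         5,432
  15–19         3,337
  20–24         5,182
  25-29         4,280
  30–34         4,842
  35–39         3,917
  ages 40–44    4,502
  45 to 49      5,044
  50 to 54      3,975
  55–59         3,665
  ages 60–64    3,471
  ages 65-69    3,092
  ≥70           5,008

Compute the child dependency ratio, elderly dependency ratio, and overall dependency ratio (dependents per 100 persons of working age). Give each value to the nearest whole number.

Youth dependency ratio: 41
Old-age dependency ratio: 19
Total dependency ratio: 60

0–14: 5,887 + 5,961 + 5,432 = 17,280
15–64: 3,337 + 5,182 + 4,280 + 4,842 + 3,917 + 4,502 + 5,044 + 3,975 + 3,665 + 3,471 = 42,215
65+: 3,092 + 5,008 = 8,100
Youth dependency ratio = 17,280 / 42,215 × 100 = 41
Old-age dependency ratio = 8,100 / 42,215 × 100 = 19
Total dependency ratio = (17,280 + 8,100) / 42,215 × 100 = 25,380 / 42,215 × 100 = 60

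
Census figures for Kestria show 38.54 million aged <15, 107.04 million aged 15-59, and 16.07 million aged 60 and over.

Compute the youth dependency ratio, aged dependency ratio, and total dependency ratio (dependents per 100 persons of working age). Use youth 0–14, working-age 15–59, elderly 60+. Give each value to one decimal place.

Youth dependency ratio: 36.0
Old-age dependency ratio: 15.0
Total dependency ratio: 51.0

Youth dependency ratio = 38.54 / 107.04 × 100 = 36.0
Old-age dependency ratio = 16.07 / 107.04 × 100 = 15.0
Total dependency ratio = (38.54 + 16.07) / 107.04 × 100 = 54.61 / 107.04 × 100 = 51.0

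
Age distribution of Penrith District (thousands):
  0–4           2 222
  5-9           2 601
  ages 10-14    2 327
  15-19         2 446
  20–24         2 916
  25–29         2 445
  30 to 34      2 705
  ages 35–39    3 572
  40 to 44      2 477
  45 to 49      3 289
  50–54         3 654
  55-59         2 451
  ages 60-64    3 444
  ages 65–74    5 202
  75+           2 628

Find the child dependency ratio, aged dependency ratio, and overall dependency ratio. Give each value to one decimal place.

Youth dependency ratio: 24.3
Old-age dependency ratio: 26.6
Total dependency ratio: 51.0

0–14: 2 222 + 2 601 + 2 327 = 7 150
15–64: 2 446 + 2 916 + 2 445 + 2 705 + 3 572 + 2 477 + 3 289 + 3 654 + 2 451 + 3 444 = 29 399
65+: 5 202 + 2 628 = 7 830
Youth dependency ratio = 7 150 / 29 399 × 100 = 24.3
Old-age dependency ratio = 7 830 / 29 399 × 100 = 26.6
Total dependency ratio = (7 150 + 7 830) / 29 399 × 100 = 14 980 / 29 399 × 100 = 51.0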